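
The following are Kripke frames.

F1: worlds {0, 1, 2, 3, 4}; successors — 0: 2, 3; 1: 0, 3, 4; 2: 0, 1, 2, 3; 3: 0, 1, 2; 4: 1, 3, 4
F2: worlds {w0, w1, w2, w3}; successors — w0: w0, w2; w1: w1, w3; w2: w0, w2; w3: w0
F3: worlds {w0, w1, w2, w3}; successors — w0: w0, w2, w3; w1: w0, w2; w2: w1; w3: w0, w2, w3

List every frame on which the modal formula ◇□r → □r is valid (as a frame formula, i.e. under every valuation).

This is the axiom for the Euclidean property; its first-order frame correspondent is ∀x ∀y ∀z (Rxy ∧ Rxz → Ryz).
F1: fails — R03 and R03 but not R33.
F2: fails — Rw1w3 and Rw1w1 but not Rw3w1.
F3: fails — Rw0w2 and Rw0w2 but not Rw2w2.
Valid on no frame.

none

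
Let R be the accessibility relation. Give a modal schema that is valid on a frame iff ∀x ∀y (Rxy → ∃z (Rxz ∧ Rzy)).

This is density; the standard corresponding axiom is C4: □□p → □p.
Suppose □□p→□p is valid. Take Rxy and set V(p)={w : xR²w}. Then □□p at x, so □p at x, so p at y, i.e. ∃z(Rxz∧Rzy).

□□p → □p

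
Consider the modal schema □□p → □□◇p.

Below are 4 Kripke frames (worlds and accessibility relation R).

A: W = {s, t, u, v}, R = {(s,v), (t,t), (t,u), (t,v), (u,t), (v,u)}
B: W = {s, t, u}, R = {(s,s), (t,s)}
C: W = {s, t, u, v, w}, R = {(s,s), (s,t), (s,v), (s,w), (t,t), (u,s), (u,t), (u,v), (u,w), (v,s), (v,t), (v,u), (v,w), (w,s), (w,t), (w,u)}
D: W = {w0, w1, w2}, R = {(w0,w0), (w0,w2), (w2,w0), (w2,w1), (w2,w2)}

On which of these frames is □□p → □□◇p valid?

B, C

This is the axiom for a generalized confluence (Geach) condition; its first-order frame correspondent is ∀x ∀z (xR²z → ∃w (xR²w ∧ zRw)).
A: fails — sR²u but no w with sR²w and uRw.
B: holds.
C: holds.
D: fails — w0R²w1 but no w with w0R²w and w1Rw.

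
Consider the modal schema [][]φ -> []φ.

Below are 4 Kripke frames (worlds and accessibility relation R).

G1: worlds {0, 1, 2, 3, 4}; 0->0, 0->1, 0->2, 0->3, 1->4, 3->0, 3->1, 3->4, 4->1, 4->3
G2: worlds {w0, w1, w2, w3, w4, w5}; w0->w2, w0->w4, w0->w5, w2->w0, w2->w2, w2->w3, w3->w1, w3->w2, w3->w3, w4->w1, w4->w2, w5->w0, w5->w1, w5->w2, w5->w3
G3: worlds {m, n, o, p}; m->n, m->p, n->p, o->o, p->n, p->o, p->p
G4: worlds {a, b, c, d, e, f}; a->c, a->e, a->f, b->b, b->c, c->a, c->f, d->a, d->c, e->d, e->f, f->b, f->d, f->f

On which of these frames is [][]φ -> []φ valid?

The schema corresponds to density: forall x forall y (Rxy -> exists z (Rxz & Rzy)).
G1: fails — R43 but no z with R4z and Rz3.
G2: fails — Rw0w4 but no z with Rw0z and Rzw4.
G3: condition met.
G4: fails — Rae but no z with Raz and Rze.

G3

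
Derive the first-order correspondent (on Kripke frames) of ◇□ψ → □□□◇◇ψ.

∀x ∀y ∀z ((xRy ∧ xR³z) → ∃w (yRw ∧ zR²w))

This is a Sahlqvist (Geach-type) schema ◇^1□^1ψ → □^3◇^2ψ.
Minimal-valuation argument: fix x; take any y with xR^1y and any z with xR^3z. Set V(ψ) to the set of worlds R-reachable from y in exactly 1 step. Then □^1ψ holds at y, so the antecedent holds at x; validity forces ◇^2ψ at z, giving a w with zR^2w and yR^1w.
First-order correspondent: ∀x ∀y ∀z ((xRy ∧ xR³z) → ∃w (yRw ∧ zR²w)).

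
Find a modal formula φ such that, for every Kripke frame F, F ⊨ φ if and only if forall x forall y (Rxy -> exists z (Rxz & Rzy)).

This is density; the standard corresponding axiom is C4: □□q → □q.
Suppose □□q→□q is valid. Take Rxy and set V(q)={w : xR²w}. Then □□q at x, so □q at x, so q at y, i.e. ∃z(Rxz∧Rzy).

□□q → □q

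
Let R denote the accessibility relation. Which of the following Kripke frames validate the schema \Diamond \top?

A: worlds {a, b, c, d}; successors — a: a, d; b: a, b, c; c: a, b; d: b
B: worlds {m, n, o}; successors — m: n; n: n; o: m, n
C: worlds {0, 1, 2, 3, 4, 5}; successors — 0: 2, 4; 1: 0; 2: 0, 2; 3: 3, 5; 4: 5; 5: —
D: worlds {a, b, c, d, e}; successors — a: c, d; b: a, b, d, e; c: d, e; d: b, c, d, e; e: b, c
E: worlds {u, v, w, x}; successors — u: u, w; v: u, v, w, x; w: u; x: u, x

The schema corresponds to seriality: \forall x \exists y Rxy.
A: ✓.
B: ✓.
C: fails — world 5 has no successor.
D: ✓.
E: ✓.
Valid on: A, B, D, E.

A, B, D, E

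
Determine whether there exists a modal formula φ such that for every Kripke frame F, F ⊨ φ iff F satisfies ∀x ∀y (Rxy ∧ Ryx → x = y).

No — not modally definable

If a class were modally definable it would be closed under surjective bounded morphisms (Goldblatt–Thomason).
The 8-cycle (worlds w0,w1,w2,w3,w4,w5,w6,w7 with w0→w1→w2→w3→w4→w5→w6→w7→w0) is antisymmetric. Sending even-indexed worlds to a and odd-indexed worlds to b is a surjective bounded morphism onto the two-world frame with a↔b, which is not antisymmetric.
Hence antisymmetry is not modally definable.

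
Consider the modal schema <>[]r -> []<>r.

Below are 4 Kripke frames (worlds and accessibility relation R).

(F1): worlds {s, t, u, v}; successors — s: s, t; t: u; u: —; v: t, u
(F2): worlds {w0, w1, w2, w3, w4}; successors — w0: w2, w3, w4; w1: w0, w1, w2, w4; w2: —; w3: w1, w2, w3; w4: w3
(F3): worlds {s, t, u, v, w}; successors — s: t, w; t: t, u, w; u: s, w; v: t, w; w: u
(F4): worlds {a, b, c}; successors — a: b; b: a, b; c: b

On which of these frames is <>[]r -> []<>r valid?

(F4)

This is the axiom for convergence; its first-order frame correspondent is forall x forall y forall z (Rxy & Rxz -> exists w (Ryw & Rzw)).
(F1): fails — Rss and Rst but s and t have no common successor.
(F2): fails — Rw0w4 and Rw0w2 but w4 and w2 have no common successor.
(F3): fails — Rtw and Rtu but w and u have no common successor.
(F4): condition met.
Valid on: (F4).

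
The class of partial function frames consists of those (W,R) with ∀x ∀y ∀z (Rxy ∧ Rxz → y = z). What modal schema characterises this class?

◇q → □q

A defining formula is ◇q → □q (the CD axiom).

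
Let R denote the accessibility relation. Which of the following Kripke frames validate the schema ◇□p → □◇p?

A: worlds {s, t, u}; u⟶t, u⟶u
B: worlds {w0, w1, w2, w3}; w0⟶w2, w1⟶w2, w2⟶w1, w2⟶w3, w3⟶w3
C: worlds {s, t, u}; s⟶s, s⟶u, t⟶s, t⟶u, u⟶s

C

This is the axiom for convergence; its first-order frame correspondent is ∀x ∀y ∀z (Rxy ∧ Rxz → ∃w (Ryw ∧ Rzw)).
A: fails — Rut and Rut but t and t have no common successor.
B: fails — Rw2w1 and Rw2w3 but w1 and w3 have no common successor.
C: ✓.
Valid on: C.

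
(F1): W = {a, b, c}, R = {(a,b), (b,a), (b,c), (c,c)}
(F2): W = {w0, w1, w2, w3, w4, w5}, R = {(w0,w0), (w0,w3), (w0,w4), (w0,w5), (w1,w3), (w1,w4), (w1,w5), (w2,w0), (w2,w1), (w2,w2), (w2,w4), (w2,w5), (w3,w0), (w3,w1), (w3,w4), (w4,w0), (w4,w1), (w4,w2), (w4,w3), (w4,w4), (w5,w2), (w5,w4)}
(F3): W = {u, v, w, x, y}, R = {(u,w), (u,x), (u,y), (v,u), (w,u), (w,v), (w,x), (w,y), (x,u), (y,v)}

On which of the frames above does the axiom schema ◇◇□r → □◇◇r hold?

This is the axiom for a generalized confluence (Geach) condition; its first-order frame correspondent is ∀x ∀y ∀z ((xR²y ∧ xRz) → ∃w (yRw ∧ zR²w)).
(F1): satisfies the condition.
(F2): satisfies the condition.
(F3): fails — uR²u, uRy but no t with uRt and yR²t.
Valid on: (F1), (F2).

(F1), (F2)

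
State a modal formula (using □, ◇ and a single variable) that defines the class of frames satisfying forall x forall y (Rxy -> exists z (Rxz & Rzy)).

This is density; the standard corresponding axiom is C4: □□q → □q.
Suppose □□q→□q is valid. Take Rxy and set V(q)={w : xR²w}. Then □□q at x, so □q at x, so q at y, i.e. ∃z(Rxz∧Rzy).

□□q → □q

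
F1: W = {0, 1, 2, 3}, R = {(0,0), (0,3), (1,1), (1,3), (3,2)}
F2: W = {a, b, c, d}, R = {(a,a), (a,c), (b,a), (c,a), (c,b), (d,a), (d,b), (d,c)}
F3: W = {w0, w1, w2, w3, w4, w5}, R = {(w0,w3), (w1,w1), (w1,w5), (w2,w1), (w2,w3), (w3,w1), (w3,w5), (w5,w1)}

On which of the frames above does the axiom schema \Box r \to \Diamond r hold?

F2

Frame correspondent (Sahlqvist): \forall x \exists y Rxy — i.e. seriality.
F1: fails — world 2 has no successor.
F2: holds.
F3: fails — world w4 has no successor.
Valid on: F2.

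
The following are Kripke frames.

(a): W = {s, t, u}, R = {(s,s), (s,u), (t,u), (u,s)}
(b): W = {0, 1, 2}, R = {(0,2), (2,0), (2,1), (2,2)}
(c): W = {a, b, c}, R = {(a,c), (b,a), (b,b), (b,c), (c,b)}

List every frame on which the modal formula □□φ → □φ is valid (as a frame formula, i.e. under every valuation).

(b)

Frame correspondent (Sahlqvist): ∀x ∀y (Rxy → ∃z (Rxz ∧ Rzy)) — i.e. density.
(a): fails — Rtu but no z with Rtz and Rzu.
(b): condition met.
(c): fails — Rac but no z with Raz and Rzc.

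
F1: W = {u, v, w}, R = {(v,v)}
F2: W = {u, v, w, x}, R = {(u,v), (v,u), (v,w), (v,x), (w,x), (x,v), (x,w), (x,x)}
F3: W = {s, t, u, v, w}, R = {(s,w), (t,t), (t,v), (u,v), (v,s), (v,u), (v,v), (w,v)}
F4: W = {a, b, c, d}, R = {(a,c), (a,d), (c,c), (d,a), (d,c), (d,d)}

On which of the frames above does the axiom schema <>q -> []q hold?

This is the axiom for partial functionality; its first-order frame correspondent is forall x forall y forall z (Rxy & Rxz -> y = z).
F1: satisfies the condition.
F2: fails — v sees both u and w.
F3: fails — t sees both t and v.
F4: fails — a sees both c and d.

F1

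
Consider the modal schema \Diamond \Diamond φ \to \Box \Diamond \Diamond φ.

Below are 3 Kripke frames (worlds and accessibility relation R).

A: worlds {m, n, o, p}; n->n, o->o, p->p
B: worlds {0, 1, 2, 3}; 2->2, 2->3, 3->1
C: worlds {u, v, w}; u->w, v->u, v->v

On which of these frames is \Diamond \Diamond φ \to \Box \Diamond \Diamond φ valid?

A

The schema corresponds to a generalized confluence (Geach) condition: \forall x \forall y \forall z ((x R^2 y \wedge xRz) \to \exists w (y = w \wedge z R^2 w)).
A: condition met.
B: fails — 2R²1, 2R3 but no w with 1=w and 3R²w.
C: fails — vR²u, vRu but no t with u=t and uR²t.
Valid on: A.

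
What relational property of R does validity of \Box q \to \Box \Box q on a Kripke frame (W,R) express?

Transitivity

This schema is the 4 axiom.
Its frame correspondent is transitivity — \forall x \forall y \forall z (Rxy \wedge Ryz \to Rxz).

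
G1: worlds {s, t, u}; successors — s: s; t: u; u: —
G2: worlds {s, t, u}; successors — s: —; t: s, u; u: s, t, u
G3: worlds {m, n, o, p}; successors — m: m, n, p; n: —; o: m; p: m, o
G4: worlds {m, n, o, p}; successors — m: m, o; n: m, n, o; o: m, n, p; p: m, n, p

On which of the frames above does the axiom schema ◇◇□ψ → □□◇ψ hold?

Frame correspondent (Sahlqvist): ∀x ∀y ∀z ((xR²y ∧ xR²z) → ∃w (yRw ∧ zRw)) — i.e. a generalized confluence (Geach) condition.
G1: holds.
G2: fails — tR²s, tR²s but no w with sRw and sRw.
G3: fails — mR²m, mR²n but no w with mRw and nRw.
G4: holds.
Valid on: G1, G4.

G1, G4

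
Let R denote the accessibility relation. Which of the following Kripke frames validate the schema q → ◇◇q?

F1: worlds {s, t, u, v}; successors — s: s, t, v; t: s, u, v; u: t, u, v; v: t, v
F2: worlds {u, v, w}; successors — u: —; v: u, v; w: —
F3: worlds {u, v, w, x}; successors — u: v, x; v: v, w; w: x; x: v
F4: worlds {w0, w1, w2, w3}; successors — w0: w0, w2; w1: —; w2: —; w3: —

This is the axiom for a generalized confluence (Geach) condition; its first-order frame correspondent is ∀x ∃w (x = w ∧ xR²w).
F1: holds.
F2: fails — at u but no t with u=t and uR²t.
F3: fails — at u but no t with u=t and uR²t.
F4: fails — at w1 but no w with w1=w and w1R²w.

F1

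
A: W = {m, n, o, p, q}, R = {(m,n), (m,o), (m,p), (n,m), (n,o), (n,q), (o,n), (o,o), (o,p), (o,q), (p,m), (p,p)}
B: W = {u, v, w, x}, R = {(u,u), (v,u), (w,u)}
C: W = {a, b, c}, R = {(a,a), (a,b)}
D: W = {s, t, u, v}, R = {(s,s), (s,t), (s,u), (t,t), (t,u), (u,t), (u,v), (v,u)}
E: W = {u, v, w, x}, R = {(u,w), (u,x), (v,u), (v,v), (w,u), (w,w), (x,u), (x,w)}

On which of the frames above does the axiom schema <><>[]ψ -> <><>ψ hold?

Frame correspondent (Sahlqvist): forall x forall y (x R^2 y -> exists w (yRw & x R^2 w)) — i.e. a generalized confluence (Geach) condition.
A: fails — mR²q but no w with qRw and mR²w.
B: ✓.
C: fails — aR²b but no w with bRw and aR²w.
D: fails — vR²v but no w with vRw and vR²w.
E: ✓.
Valid on: B, E.

B, E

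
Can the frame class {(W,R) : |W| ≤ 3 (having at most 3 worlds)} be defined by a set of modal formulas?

Modal frame validity is preserved under disjoint unions.
Any modal formula valid on each of 4 disjoint one-world frames is valid on their disjoint union (validity is preserved under disjoint unions). Each one-world frame has |W|=1≤3, but the union has |W|=4.
Hence having at most 3 worlds is not modally definable.

No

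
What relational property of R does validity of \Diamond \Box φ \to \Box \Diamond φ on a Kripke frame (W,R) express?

convergence

This is the .2 axiom.
It corresponds to convergence: \forall x \forall y \forall z (Rxy \wedge Rxz \to \exists w (Ryw \wedge Rzw)).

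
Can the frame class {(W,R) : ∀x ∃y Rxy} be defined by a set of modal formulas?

Yes — defined by □p → ◇p

The condition is seriality. A defining modal formula is □p → ◇p.
Suppose □p→◇p is valid. At any x set V(p)=W. Then □p at x, so ◇p at x, so x has a successor.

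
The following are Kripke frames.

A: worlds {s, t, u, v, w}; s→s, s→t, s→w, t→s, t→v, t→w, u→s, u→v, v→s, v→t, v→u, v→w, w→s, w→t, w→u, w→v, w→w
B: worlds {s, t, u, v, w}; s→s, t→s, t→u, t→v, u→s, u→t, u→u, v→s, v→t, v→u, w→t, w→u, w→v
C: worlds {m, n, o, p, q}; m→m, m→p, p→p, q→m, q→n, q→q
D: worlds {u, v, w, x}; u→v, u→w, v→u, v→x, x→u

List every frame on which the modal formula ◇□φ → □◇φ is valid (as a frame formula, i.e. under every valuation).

Frame correspondent (Sahlqvist): ∀x ∀y ∀z (Rxy ∧ Rxz → ∃w (Ryw ∧ Rzw)) — i.e. convergence.
A: holds.
B: holds.
C: fails — Rqq and Rqn but q and n have no common successor.
D: fails — Ruv and Ruw but v and w have no common successor.

A, B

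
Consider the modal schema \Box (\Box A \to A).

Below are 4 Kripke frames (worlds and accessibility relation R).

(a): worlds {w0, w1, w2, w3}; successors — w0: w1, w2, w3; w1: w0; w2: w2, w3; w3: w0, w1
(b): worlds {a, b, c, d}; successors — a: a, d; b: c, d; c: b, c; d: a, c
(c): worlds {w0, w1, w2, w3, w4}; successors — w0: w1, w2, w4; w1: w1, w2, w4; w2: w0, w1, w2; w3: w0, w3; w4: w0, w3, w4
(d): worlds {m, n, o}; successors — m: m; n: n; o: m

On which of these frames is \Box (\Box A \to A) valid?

This is the axiom for shift-reflexivity; its first-order frame correspondent is \forall x \forall y (Rxy \to Ryy).
(a): fails — Rw1w0 but not Rw0w0.
(b): fails — Rcb but not Rbb.
(c): fails — Rw3w0 but not Rw0w0.
(d): ✓.

(d)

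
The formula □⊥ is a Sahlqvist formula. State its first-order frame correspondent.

emptiness of R: ∀x ∀y ¬Rxy

□⊥ is valid iff no world has any successor (otherwise □⊥ fails at any world with one).
The converse is a direct semantic check.
Frame condition: ∀x ∀y ¬Rxy.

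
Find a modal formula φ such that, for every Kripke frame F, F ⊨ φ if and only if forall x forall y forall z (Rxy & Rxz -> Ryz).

A defining formula is ◇ψ → □◇ψ (the 5 axiom).
Suppose ◇ψ→□◇ψ is valid. Take Rxy, Rxz and set V(ψ)={y}. Then ◇ψ at x, so □◇ψ at x, so ◇ψ at z, so some w with Rzw has ψ; w=y, i.e. Rzy. By symmetry of the argument, Ryz.

◇ψ → □◇ψ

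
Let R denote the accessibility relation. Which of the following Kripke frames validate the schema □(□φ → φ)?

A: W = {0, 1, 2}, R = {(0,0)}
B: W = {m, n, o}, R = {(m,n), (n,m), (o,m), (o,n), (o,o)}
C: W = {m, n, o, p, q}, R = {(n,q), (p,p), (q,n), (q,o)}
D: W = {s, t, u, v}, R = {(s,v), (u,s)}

A

This is the axiom for shift-reflexivity; its first-order frame correspondent is ∀x ∀y (Rxy → Ryy).
A: ✓.
B: fails — Rom but not Rmm.
C: fails — Rnq but not Rqq.
D: fails — Rus but not Rss.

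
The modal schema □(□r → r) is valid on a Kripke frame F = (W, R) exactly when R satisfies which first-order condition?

Suppose □(□r→r) is valid. Take Rxy and set V(r)={w : Ryw}. Then at y, □r holds; since □(□r→r) at x, □r→r at y, so r at y, i.e. Ryy.
The converse is a direct semantic check.
So the correspondent is shift-reflexivity.

Shift-reflexivity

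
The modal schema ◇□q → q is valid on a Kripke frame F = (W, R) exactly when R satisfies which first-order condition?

Symmetry

This is a form of the B axiom.
It corresponds to symmetry: ∀x ∀y (Rxy → Ryx).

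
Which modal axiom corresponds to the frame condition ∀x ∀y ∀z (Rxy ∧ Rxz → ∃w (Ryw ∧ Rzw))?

◇□ψ → □◇ψ

A defining formula is ◇□ψ → □◇ψ (the .2 axiom).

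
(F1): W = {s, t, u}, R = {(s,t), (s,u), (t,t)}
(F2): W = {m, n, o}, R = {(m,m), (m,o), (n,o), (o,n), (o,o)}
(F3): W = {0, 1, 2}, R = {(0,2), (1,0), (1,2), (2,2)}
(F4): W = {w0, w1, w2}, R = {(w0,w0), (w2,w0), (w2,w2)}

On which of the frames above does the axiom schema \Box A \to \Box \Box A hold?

Frame correspondent (Sahlqvist): \forall x \forall y \forall z (Rxy \wedge Ryz \to Rxz) — i.e. transitivity.
(F1): holds.
(F2): fails — Rno and Ron but not Rnn.
(F3): holds.
(F4): holds.

(F1), (F3), (F4)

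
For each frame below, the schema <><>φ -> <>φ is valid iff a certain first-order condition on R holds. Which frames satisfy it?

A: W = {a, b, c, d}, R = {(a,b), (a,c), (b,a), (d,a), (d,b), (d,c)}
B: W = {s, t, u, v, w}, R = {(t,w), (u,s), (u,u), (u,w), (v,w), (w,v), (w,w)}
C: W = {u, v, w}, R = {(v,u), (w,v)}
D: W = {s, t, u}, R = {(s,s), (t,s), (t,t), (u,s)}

Frame correspondent (Sahlqvist): forall x forall y (x R^2 y -> exists w (y = w & xRw)) — i.e. a generalized confluence (Geach) condition.
A: fails — aR²a but no w with a=w and aRw.
B: fails — tR²v but no w* with v=w* and tRw*.
C: fails — wR²u but no t with u=t and wRt.
D: ✓.

D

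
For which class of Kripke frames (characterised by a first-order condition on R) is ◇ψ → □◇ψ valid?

the Euclidean property: ∀x ∀y ∀z (Rxy ∧ Rxz → Ryz)

Suppose ◇ψ→□◇ψ is valid. Take Rxy, Rxz and set V(ψ)={y}. Then ◇ψ at x, so □◇ψ at x, so ◇ψ at z, so some w with Rzw has ψ; w=y, i.e. Rzy. By symmetry of the argument, Ryz.
Conversely, any frame satisfying ∀x ∀y ∀z (Rxy ∧ Rxz → Ryz) validates the schema.
Frame condition: ∀x ∀y ∀z (Rxy ∧ Rxz → Ryz).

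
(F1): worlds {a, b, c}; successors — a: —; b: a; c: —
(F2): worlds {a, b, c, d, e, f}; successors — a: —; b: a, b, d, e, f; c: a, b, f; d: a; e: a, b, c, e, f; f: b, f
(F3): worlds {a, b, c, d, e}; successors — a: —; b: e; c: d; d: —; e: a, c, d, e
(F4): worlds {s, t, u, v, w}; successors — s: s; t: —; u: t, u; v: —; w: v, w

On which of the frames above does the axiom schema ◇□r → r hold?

none

The schema corresponds to symmetry: ∀x ∀y (Rxy → Ryx).
(F1): fails — Rba but not Rab.
(F2): fails — Rcf but not Rfc.
(F3): fails — Rcd but not Rdc.
(F4): fails — Rut but not Rtu.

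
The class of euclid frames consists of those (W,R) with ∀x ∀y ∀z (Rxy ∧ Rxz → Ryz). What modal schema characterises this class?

This is the Euclidean property; the standard corresponding axiom is 5: ◇r → □◇r.

◇r → □◇r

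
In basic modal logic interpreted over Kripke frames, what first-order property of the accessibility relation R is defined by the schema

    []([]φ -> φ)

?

Suppose □(□φ→φ) is valid. Take Rxy and set V(φ)={w : Ryw}. Then at y, □φ holds; since □(□φ→φ) at x, □φ→φ at y, so φ at y, i.e. Ryy.
Conversely, any frame satisfying forall x forall y (Rxy -> Ryy) validates the schema.
Frame condition: forall x forall y (Rxy -> Ryy).

shift-reflexivity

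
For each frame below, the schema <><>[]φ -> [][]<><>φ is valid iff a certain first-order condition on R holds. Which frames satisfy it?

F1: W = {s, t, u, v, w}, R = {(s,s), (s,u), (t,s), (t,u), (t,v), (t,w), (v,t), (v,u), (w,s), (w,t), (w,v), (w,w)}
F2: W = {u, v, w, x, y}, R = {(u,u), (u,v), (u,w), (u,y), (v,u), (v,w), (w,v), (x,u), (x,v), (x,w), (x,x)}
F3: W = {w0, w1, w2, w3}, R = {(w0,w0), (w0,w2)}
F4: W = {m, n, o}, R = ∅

F4

Frame correspondent (Sahlqvist): forall x forall y forall z ((x R^2 y & x R^2 z) -> exists w (yRw & z R^2 w)) — i.e. a generalized confluence (Geach) condition.
F1: fails — sR²s, sR²u but no w* with sRw* and uR²w*.
F2: fails — uR²u, uR²y but no t with uRt and yR²t.
F3: fails — w0R²w0, w0R²w2 but no w with w0Rw and w2R²w.
F4: holds.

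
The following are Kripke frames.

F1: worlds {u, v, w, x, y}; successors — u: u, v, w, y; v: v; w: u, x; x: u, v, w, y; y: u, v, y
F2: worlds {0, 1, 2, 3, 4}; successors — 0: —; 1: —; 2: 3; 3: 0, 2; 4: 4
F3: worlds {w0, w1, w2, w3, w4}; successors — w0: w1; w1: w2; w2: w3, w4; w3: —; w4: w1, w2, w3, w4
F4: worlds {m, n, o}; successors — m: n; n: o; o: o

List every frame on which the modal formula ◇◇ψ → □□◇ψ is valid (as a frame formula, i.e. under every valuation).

The schema corresponds to a generalized confluence (Geach) condition: ∀x ∀y ∀z ((xR²y ∧ xR²z) → ∃w (y = w ∧ zRw)).
F1: fails — uR²u, uR²v but no t with u=t and vRt.
F2: fails — 2R²0, 2R²0 but no w with 0=w and 0Rw.
F3: fails — w0R²w2, w0R²w2 but no w with w2=w and w2Rw.
F4: satisfies the condition.
Valid on: F4.

F4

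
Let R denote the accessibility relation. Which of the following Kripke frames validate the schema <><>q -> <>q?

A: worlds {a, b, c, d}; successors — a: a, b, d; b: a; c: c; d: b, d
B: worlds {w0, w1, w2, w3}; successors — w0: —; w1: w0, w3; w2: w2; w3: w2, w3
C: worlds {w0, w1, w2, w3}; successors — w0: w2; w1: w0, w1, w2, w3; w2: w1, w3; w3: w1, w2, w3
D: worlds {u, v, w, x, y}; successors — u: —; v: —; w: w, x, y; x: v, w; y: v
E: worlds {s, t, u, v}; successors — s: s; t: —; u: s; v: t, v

E

This is the axiom for transitivity; its first-order frame correspondent is forall x forall y forall z (Rxy & Ryz -> Rxz).
A: fails — Rba and Rab but not Rbb.
B: fails — Rw1w3 and Rw3w2 but not Rw1w2.
C: fails — Rw3w1 and Rw1w0 but not Rw3w0.
D: fails — Rxw and Rwx but not Rxx.
E: ✓.
Valid on: E.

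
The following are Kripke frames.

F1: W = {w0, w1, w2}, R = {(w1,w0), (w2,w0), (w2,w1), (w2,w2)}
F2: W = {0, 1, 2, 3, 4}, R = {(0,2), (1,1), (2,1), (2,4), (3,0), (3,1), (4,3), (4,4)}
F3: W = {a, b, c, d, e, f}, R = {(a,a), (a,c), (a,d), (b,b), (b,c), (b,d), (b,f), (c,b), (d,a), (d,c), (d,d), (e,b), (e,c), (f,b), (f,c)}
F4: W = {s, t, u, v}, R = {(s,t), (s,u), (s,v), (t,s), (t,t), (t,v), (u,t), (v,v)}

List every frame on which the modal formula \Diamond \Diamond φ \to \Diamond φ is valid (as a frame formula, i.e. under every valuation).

Frame correspondent (Sahlqvist): \forall x \forall y \forall z (Rxy \wedge Ryz \to Rxz) — i.e. transitivity.
F1: ✓.
F2: fails — R02 and R21 but not R01.
F3: fails — Reb and Rbf but not Ref.
F4: fails — Rut and Rtv but not Ruv.
Valid on: F1.

F1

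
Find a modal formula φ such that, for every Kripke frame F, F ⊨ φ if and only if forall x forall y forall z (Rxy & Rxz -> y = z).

A defining formula is ◇q → □q (the CD axiom).
Suppose ◇q→□q is valid. Take Rxy, Rxz and set V(q)={y}. Then ◇q at x, so □q at x, so q at z, i.e. z=y.

◇q → □q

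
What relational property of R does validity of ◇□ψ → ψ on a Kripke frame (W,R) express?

This is frame-equivalent to ψ → □◇ψ (substitute ¬ψ for ψ and contrapose).
Suppose ψ→□◇ψ is valid. Take Rxy and set V(ψ)={x}. Then ψ at x, so □◇ψ at x, so ◇ψ at y, so some z with Ryz has ψ; z=x, i.e. Ryx.
Conversely, on a frame with symmetry the schema holds at every world under every valuation.
Frame condition: ∀x ∀y (Rxy → Ryx).

symmetry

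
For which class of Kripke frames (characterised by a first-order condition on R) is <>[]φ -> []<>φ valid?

Suppose ◇□φ→□◇φ is valid. Take Rxy, Rxz and set V(φ)={w : Ryw}. Then □φ at y so ◇□φ at x, so □◇φ at x, so ◇φ at z, giving w with Rzw and Ryw.

Convergence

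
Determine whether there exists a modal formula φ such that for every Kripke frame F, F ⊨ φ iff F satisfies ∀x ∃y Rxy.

Yes: it is seriality, defined by the D schema □r → ◇r.
Suppose □r→◇r is valid. At any x set V(r)=W. Then □r at x, so ◇r at x, so x has a successor.

Yes — defined by □r → ◇r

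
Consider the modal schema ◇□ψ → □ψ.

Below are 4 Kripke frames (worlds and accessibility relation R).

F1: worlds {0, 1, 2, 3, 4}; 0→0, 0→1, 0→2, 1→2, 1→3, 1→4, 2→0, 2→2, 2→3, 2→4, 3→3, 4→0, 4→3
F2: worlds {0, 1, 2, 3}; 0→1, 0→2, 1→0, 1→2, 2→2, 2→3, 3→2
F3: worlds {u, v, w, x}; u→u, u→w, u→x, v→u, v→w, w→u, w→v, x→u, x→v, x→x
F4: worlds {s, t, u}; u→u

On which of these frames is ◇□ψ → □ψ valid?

The schema corresponds to the Euclidean property: ∀x ∀y ∀z (Rxy ∧ Rxz → Ryz).
F1: fails — R02 and R01 but not R21.
F2: fails — R02 and R01 but not R21.
F3: fails — Ruw and Ruw but not Rww.
F4: holds.

F4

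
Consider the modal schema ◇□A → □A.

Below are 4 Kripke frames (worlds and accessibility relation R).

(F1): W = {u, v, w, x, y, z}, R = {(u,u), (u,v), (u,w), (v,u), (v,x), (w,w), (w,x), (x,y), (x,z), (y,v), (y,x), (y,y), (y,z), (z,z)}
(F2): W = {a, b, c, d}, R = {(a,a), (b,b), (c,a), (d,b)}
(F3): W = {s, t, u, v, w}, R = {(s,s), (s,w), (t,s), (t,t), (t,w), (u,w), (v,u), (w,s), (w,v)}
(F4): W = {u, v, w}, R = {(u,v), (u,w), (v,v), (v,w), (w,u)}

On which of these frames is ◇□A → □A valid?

Frame correspondent (Sahlqvist): ∀x ∀y ∀z (Rxy ∧ Rxz → Ryz) — i.e. the Euclidean property.
(F1): fails — Ruv and Ruv but not Rvv.
(F2): ✓.
(F3): fails — Rsw and Rsw but not Rww.
(F4): fails — Ruw and Ruv but not Rwv.

(F2)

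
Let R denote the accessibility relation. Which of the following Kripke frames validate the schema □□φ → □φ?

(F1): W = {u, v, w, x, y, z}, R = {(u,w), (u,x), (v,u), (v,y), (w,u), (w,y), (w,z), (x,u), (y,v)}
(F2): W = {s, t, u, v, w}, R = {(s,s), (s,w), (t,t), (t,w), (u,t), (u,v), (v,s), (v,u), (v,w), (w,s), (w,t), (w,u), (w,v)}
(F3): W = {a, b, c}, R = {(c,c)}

(F3)

This is the axiom for density; its first-order frame correspondent is ∀x ∀y (Rxy → ∃z (Rxz ∧ Rzy)).
(F1): fails — Ruw but no t with Rut and Rtw.
(F2): fails — Ruv but no z with Ruz and Rzv.
(F3): ✓.
Valid on: (F3).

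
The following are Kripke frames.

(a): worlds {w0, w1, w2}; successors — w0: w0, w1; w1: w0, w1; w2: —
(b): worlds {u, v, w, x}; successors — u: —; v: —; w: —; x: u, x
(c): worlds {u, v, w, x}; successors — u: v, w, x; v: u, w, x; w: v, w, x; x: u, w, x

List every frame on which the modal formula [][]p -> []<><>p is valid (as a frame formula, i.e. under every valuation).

(a), (c)

Frame correspondent (Sahlqvist): forall x forall z (xRz -> exists w (x R^2 w & z R^2 w)) — i.e. a generalized confluence (Geach) condition.
(a): satisfies the condition.
(b): fails — xRu but no t with xR²t and uR²t.
(c): satisfies the condition.
Valid on: (a), (c).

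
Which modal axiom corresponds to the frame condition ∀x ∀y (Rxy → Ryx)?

This is symmetry; the standard corresponding axiom is B: s → □◇s.
Suppose s→□◇s is valid. Take Rxy and set V(s)={x}. Then s at x, so □◇s at x, so ◇s at y, so some z with Ryz has s; z=x, i.e. Ryx.

s → □◇s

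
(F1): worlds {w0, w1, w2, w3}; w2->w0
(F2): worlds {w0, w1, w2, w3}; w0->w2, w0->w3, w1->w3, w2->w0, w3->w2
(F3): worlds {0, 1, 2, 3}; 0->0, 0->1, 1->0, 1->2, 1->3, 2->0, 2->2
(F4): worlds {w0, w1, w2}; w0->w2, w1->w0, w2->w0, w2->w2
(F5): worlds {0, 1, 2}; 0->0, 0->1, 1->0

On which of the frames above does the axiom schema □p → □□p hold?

(F1)

This is the axiom for transitivity; its first-order frame correspondent is ∀x ∀y ∀z (Rxy ∧ Ryz → Rxz).
(F1): satisfies the condition.
(F2): fails — Rw3w2 and Rw2w0 but not Rw3w0.
(F3): fails — R10 and R01 but not R11.
(F4): fails — Rw0w2 and Rw2w0 but not Rw0w0.
(F5): fails — R10 and R01 but not R11.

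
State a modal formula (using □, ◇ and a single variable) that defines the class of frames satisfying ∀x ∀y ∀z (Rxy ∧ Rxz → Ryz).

A defining formula is ◇ψ → □◇ψ (the 5 axiom).

◇ψ → □◇ψ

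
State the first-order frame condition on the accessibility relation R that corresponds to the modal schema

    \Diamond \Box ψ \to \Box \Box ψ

\forall x \forall y \forall z ((xRy \wedge x R^2 z) \to \exists w (yRw \wedge z = w))

This is a Sahlqvist (Geach-type) schema ◇^1□^1ψ → □^2◇^0ψ.
Minimal-valuation argument: fix x; take any y with xR^1y and any z with xR^2z. Set V(ψ) to the set of worlds R-reachable from y in exactly 1 step. Then □^1ψ holds at y, so the antecedent holds at x; validity forces ◇^0ψ at z, giving a w with zR^0w and yR^1w.
First-order correspondent: \forall x \forall y \forall z ((xRy \wedge x R^2 z) \to \exists w (yRw \wedge z = w)).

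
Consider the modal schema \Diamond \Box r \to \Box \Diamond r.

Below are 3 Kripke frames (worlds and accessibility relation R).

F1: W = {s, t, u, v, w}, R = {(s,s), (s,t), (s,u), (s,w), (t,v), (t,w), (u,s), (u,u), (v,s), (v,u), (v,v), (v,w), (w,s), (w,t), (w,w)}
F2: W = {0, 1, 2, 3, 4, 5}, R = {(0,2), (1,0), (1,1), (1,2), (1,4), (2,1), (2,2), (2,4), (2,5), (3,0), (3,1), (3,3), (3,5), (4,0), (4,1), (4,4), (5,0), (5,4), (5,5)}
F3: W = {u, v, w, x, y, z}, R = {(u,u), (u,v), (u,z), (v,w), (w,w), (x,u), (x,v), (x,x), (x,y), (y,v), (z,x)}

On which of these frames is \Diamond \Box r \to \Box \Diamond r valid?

This is the axiom for convergence; its first-order frame correspondent is \forall x \forall y \forall z (Rxy \wedge Rxz \to \exists w (Ryw \wedge Rzw)).
F1: fails — Rsu and Rst but u and t have no common successor.
F2: fails — R10 and R14 but 0 and 4 have no common successor.
F3: fails — Ruv and Ruz but v and z have no common successor.
Valid on no frame.

none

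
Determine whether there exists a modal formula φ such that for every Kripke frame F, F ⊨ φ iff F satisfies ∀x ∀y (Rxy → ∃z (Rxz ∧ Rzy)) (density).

Yes, by □□r → □r

Yes: it is density, defined by the C4 schema □□r → □r.
Suppose □□r→□r is valid. Take Rxy and set V(r)={w : xR²w}. Then □□r at x, so □r at x, so r at y, i.e. ∃z(Rxz∧Rzy).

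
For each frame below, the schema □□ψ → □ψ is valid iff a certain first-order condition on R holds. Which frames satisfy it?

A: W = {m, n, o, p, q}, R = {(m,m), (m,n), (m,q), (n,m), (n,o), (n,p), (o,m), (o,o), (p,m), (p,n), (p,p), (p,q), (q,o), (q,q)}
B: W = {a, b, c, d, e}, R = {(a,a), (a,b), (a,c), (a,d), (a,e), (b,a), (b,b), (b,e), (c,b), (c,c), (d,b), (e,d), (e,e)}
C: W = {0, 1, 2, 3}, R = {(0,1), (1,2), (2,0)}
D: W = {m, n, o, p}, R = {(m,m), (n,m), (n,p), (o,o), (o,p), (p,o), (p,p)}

Frame correspondent (Sahlqvist): ∀x ∀y (Rxy → ∃z (Rxz ∧ Rzy)) — i.e. density.
A: ✓.
B: ✓.
C: fails — R12 but no z with R1z and Rz2.
D: ✓.

A, B, D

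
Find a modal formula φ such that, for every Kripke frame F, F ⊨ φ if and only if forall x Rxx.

□r → r

The condition is reflexivity. The T schema □r → r defines it.
Suppose □r→r is valid. At any x set V(r)={w : Rxw}. Then □r holds at x, so r holds at x, i.e. Rxx.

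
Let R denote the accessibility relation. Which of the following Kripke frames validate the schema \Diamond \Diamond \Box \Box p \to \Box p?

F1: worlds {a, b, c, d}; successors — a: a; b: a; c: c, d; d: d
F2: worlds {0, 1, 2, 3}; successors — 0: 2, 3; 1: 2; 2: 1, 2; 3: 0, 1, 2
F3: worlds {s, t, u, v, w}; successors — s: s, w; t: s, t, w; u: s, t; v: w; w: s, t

The schema corresponds to a generalized confluence (Geach) condition: \forall x \forall y \forall z ((x R^2 y \wedge xRz) \to \exists w (y R^2 w \wedge z = w)).
F1: fails — cR²d, cRc but no w with dR²w and c=w.
F2: fails — 0R²0, 0R3 but no w with 0R²w and 3=w.
F3: condition met.

F3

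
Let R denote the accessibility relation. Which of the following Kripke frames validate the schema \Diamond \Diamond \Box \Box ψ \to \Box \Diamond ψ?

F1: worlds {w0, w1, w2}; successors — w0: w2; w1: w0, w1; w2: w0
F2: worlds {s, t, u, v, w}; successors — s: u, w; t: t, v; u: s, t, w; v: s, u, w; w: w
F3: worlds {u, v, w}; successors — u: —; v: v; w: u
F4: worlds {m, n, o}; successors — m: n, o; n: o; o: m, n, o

F3, F4

Frame correspondent (Sahlqvist): \forall x \forall y \forall z ((x R^2 y \wedge xRz) \to \exists w (y R^2 w \wedge zRw)) — i.e. a generalized confluence (Geach) condition.
F1: fails — w1R²w0, w1Rw0 but no w with w0R²w and w0Rw.
F2: fails — tR²w, tRt but no w* with wR²w* and tRw*.
F3: holds.
F4: holds.
Valid on: F3, F4.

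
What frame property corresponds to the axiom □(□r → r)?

Shift-reflexivity

This schema is the T□ axiom.
It corresponds to shift-reflexivity: ∀x ∀y (Rxy → Ryy).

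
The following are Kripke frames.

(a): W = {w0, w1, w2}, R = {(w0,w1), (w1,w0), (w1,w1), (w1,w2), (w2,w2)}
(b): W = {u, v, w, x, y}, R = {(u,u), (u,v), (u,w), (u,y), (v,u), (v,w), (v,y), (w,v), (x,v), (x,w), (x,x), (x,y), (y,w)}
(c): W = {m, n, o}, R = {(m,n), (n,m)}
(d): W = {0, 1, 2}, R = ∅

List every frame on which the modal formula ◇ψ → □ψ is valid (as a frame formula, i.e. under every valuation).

(c), (d)

The schema corresponds to partial functionality: ∀x ∀y ∀z (Rxy ∧ Rxz → y = z).
(a): fails — w1 sees both w0 and w1.
(b): fails — u sees both u and v.
(c): satisfies the condition.
(d): satisfies the condition.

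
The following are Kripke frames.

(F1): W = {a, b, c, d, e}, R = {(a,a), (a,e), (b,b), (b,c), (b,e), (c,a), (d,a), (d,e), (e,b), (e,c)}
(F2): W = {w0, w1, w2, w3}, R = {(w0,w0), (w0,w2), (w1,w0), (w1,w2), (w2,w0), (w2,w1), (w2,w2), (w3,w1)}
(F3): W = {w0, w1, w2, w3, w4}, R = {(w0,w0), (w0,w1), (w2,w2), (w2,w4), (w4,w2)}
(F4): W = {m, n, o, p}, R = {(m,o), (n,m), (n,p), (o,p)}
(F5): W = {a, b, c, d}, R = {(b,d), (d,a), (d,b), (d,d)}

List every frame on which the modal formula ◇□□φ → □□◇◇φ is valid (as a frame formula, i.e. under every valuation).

This is the axiom for a generalized confluence (Geach) condition; its first-order frame correspondent is ∀x ∀y ∀z ((xRy ∧ xR²z) → ∃w (yR²w ∧ zR²w)).
(F1): condition met.
(F2): condition met.
(F3): fails — w0Rw0, w0R²w1 but no w with w0R²w and w1R²w.
(F4): fails — mRo, mR²p but no w with oR²w and pR²w.
(F5): fails — bRd, bR²a but no w with dR²w and aR²w.
Valid on: (F1), (F2).

(F1), (F2)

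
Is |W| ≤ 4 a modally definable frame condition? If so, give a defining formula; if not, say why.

Not modally definable

Any modally definable frame class is closed under disjoint unions.
Any modal formula valid on each of 5 disjoint one-world frames is valid on their disjoint union (validity is preserved under disjoint unions). Each one-world frame has |W|=1≤4, but the union has |W|=5.
So the class is not modally definable.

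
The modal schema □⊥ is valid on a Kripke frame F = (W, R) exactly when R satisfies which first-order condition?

emptiness of R: ∀x ∀y ¬Rxy

□⊥ is valid iff no world has any successor (otherwise □⊥ fails at any world with one).
The converse is a direct semantic check.
So the correspondent is emptiness of R.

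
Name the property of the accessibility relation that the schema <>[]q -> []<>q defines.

convergence: forall x forall y forall z (Rxy & Rxz -> exists w (Ryw & Rzw))

Suppose ◇□q→□◇q is valid. Take Rxy, Rxz and set V(q)={w : Ryw}. Then □q at y so ◇□q at x, so □◇q at x, so ◇q at z, giving w with Rzw and Ryw.
Conversely, any frame satisfying forall x forall y forall z (Rxy & Rxz -> exists w (Ryw & Rzw)) validates the schema.
So the correspondent is convergence.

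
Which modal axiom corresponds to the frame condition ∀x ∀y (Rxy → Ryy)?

The condition is shift-reflexivity. The T□ schema □(□r → r) defines it.
Suppose □(□r→r) is valid. Take Rxy and set V(r)={w : Ryw}. Then at y, □r holds; since □(□r→r) at x, □r→r at y, so r at y, i.e. Ryy.

□(□r → r)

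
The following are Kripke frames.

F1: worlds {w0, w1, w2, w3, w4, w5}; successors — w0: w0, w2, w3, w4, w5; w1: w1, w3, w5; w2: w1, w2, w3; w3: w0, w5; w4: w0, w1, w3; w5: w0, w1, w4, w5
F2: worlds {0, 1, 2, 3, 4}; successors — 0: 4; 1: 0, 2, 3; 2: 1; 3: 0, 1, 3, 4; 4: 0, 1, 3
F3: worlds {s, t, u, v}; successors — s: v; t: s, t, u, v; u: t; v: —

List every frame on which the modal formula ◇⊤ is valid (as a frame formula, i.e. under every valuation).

This is the axiom for seriality; its first-order frame correspondent is ∀x ∃y Rxy.
F1: satisfies the condition.
F2: satisfies the condition.
F3: fails — world v has no successor.

F1, F2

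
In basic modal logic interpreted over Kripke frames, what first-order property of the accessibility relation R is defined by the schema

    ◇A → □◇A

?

the Euclidean property: ∀x ∀y ∀z (Rxy ∧ Rxz → Ryz)

Suppose ◇A→□◇A is valid. Take Rxy, Rxz and set V(A)={y}. Then ◇A at x, so □◇A at x, so ◇A at z, so some w with Rzw has A; w=y, i.e. Rzy. By symmetry of the argument, Ryz.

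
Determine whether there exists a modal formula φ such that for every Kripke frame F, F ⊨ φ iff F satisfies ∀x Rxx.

Yes, by □q → q

Yes: it is reflexivity, defined by the T schema □q → q.
Suppose □q→q is valid. At any x set V(q)={w : Rxw}. Then □q holds at x, so q holds at x, i.e. Rxx.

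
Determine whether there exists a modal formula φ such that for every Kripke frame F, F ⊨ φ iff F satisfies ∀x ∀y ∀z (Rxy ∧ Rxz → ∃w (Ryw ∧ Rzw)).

The condition is convergence. A defining modal formula is ◇□q → □◇q.

Yes, by ◇□q → □◇q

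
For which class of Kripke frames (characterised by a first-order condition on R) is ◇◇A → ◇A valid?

transitivity: ∀x ∀y ∀z (Rxy ∧ Ryz → Rxz)

This is frame-equivalent to □A → □□A (substitute ¬A for A and contrapose).
Suppose □A→□□A is valid. Take Rxy, Ryz and set V(A)={w : Rxw}. Then □A at x, so □□A at x, so □A at y, so A at z, i.e. Rxz.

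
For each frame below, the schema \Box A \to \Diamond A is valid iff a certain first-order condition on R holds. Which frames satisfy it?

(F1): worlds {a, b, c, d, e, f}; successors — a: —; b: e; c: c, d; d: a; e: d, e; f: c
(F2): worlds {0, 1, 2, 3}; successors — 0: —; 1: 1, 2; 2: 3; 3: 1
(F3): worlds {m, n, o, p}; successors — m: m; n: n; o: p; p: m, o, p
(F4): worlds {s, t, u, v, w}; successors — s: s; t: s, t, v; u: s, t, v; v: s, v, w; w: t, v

This is the axiom for seriality; its first-order frame correspondent is \forall x \exists y Rxy.
(F1): fails — world a has no successor.
(F2): fails — world 0 has no successor.
(F3): satisfies the condition.
(F4): satisfies the condition.
Valid on: (F3), (F4).

(F3), (F4)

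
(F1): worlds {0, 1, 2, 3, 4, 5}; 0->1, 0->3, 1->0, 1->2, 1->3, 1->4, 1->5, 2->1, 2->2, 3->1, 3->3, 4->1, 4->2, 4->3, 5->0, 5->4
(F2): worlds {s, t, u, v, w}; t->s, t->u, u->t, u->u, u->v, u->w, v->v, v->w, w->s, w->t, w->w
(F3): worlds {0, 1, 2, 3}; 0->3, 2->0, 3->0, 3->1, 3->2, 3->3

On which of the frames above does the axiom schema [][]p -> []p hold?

Frame correspondent (Sahlqvist): forall x forall y (Rxy -> exists z (Rxz & Rzy)) — i.e. density.
(F1): fails — R50 but no z with R5z and Rz0.
(F2): fails — Rts but no z with Rtz and Rzs.
(F3): fails — R20 but no z with R2z and Rz0.

none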